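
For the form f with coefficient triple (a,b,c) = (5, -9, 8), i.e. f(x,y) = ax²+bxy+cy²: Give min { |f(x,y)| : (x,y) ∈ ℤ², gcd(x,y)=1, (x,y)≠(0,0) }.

translate: b→1 (≡-9 mod 10), so (5,-9,8)→(5,1,4)
flip: (5,1,4)→(4,-1,5)
reduced (well bottom): (4,-1,5) with a≤c, −a<b≤a
well minimum = a = 4

4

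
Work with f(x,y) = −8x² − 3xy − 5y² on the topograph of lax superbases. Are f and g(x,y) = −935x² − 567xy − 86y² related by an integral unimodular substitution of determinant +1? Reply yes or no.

D₁ = -151, D₂ = -151
f is negative-definite; reduce −f:
−f: flip: (8,3,5)→(5,-3,8)
−f: reduced (well bottom): (5,-3,8) with a≤c, −a<b≤a
flip sign back: reduced form of f is (-5,3,-8)
g is negative-definite; reduce −g:
−g: flip: (935,567,86)→(86,-567,935)
−g: translate: b→-51 (≡-567 mod 172), so (86,-567,935)→(86,-51,8)
−g: flip: (86,-51,8)→(8,51,86)
−g: translate: b→3 (≡51 mod 16), so (8,51,86)→(8,3,5)
−g: flip: (8,3,5)→(5,-3,8)
−g: reduced (well bottom): (5,-3,8) with a≤c, −a<b≤a
flip sign back: reduced form of g is (-5,3,-8)
reduced forms (-5, 3, -8) vs (-5, 3, -8) ⇒ equivalent

yes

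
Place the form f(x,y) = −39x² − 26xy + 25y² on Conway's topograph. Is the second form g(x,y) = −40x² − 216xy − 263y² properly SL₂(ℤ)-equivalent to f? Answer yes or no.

D₁ = 4576, D₂ = 4576
river cycle of f (length 14): (25, 26, -39), (-39, 52, 12), (12, 44, -55), (-55, 66, 1), (1, 66, -55), (-55, 44, 12), (12, 52, -39), (-39, 26, 25), (25, 24, -40), (-40, 56, 9), … (4 more)
river cycle of g (length 14): (-40, 24, 25), (25, 26, -39), (-39, 52, 12), (12, 44, -55), (-55, 66, 1), (1, 66, -55), (-55, 44, 12), (12, 52, -39), (-39, 26, 25), (25, 24, -40), … (4 more)
cycles coincide ⇒ equivalent

yes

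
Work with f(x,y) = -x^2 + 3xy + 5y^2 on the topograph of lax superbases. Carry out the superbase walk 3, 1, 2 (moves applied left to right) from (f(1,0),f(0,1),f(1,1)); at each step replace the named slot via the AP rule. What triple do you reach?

start (-1,5,7) = (f(1,0),f(0,1),f(1,1))
replace slot 3: 2·((-1)+5) − 7 = 1 → (-1,5,1)
replace slot 1: 2·(5+1) − (-1) = 13 → (13,5,1)
replace slot 2: 2·(13+1) − 5 = 23 → (13,23,1)

13,23,1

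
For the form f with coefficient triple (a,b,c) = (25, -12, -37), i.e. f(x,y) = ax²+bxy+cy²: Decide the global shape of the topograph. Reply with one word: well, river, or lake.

D = b²−4ac = (-12)² − 4·25·(-37) = 3844
D = 62² is a perfect square ⇒ form factors over ℤ ⇒ lakes

lake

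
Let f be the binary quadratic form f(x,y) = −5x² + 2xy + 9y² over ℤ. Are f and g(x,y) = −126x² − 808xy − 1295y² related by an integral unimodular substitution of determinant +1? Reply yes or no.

D₁ = 184, D₂ = 184
river cycle of f (length 12): (-5, 12, 2), (2, 12, -5), (-5, 8, 6), (6, 4, -7), (-7, 10, 3), (3, 8, -10), (-10, 12, 1), (1, 12, -10), (-10, 8, 3), (3, 10, -7), … (2 more)
river cycle of g (length 12): (-5, 12, 2), (2, 12, -5), (-5, 8, 6), (6, 4, -7), (-7, 10, 3), (3, 8, -10), (-10, 12, 1), (1, 12, -10), (-10, 8, 3), (3, 10, -7), … (2 more)
cycles coincide ⇒ equivalent

yes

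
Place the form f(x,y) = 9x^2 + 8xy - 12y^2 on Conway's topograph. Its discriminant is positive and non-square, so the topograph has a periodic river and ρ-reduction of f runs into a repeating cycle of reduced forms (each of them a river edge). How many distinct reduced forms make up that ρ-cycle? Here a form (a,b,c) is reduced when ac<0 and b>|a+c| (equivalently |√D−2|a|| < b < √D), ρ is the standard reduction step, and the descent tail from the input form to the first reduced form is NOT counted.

D = 496, ⌊√D⌋ = 22
river: ρ → (-12,16,5)
river: ρ → (5,14,-15)
river: ρ → (-15,16,4)
river: ρ → (4,16,-15)
river: ρ → (-15,14,5)
river: ρ → (5,16,-12)
river: ρ → (-12,8,9)
river: ρ → (9,10,-11)
river: ρ → (-11,12,8)
river: ρ → (8,20,-3)
river: ρ → (-3,22,1)
river: ρ → (1,22,-3)
river: ρ → (-3,20,8)
river: ρ → (8,12,-11)
river: ρ → (-11,10,9)
river: ρ → (9,8,-12)
ρ-cycle length = 16 (tail of 0 descent steps not counted)

16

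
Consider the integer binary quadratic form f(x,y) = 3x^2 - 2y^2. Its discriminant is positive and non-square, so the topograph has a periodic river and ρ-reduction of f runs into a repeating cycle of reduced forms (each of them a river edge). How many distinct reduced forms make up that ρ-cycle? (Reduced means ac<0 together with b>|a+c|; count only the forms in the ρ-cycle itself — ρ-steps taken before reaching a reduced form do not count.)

D = 24, ⌊√D⌋ = 4
descent: ρ → (-2,4,1)  [lands on river]
river: ρ → (1,4,-2)
ρ-cycle length = 2 (tail of 1 descent step not counted)

2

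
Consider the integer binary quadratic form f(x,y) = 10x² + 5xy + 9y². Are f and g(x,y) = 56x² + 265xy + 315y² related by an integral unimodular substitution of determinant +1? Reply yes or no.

D₁ = -335, D₂ = -335
f: flip: (10,5,9)→(9,-5,10)
f: reduced (well bottom): (9,-5,10) with a≤c, −a<b≤a
g: translate: b→41 (≡265 mod 112), so (56,265,315)→(56,41,9)
g: flip: (56,41,9)→(9,-41,56)
g: translate: b→-5 (≡-41 mod 18), so (9,-41,56)→(9,-5,10)
g: reduced (well bottom): (9,-5,10) with a≤c, −a<b≤a
reduced forms (9, -5, 10) vs (9, -5, 10) ⇒ equivalent

yes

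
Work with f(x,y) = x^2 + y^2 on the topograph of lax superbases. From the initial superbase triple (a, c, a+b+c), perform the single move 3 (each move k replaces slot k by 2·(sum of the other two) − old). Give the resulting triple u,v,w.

start (1,1,2) = (f(1,0),f(0,1),f(1,1))
replace slot 3: 2·(1+1) − 2 = 2 → (1,1,2)

1,1,2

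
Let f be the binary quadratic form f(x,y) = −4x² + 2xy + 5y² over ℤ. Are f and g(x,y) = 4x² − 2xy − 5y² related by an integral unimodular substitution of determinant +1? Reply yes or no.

D₁ = 84, D₂ = 84
river cycle of f (length 6): (5, 8, -1), (-1, 8, 5), (5, 2, -4), (-4, 6, 3), (3, 6, -4), (-4, 2, 5)
river cycle of g (length 6): (-5, 2, 4), (4, 6, -3), (-3, 6, 4), (4, 2, -5), (-5, 8, 1), (1, 8, -5)
cycles differ ⇒ inequivalent

no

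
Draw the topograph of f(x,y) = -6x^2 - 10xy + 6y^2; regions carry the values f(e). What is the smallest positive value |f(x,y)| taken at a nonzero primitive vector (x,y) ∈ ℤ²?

descent: ρ → (6,10,-6)  [lands on river]
river: ρ → (-6,14,2)
river: ρ → (2,14,-6)
river: ρ → (-6,10,6)
river: ρ → (6,14,-2)
river: ρ → (-2,14,6)
closes: descent 1, river 6
min |a| on river = 2

2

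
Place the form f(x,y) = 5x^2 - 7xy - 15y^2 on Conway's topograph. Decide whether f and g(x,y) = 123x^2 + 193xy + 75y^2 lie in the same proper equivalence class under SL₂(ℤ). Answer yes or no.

D₁ = 349, D₂ = 349
river cycle of f (length 18): (5, 13, -9), (-9, 5, 9), (9, 13, -5), (-5, 17, 3), (3, 13, -15), (-15, 17, 1), (1, 17, -15), (-15, 13, 3), (3, 17, -5), (-5, 13, 9), … (8 more)
river cycle of g (length 18): (5, 13, -9), (-9, 5, 9), (9, 13, -5), (-5, 17, 3), (3, 13, -15), (-15, 17, 1), (1, 17, -15), (-15, 13, 3), (3, 17, -5), (-5, 13, 9), … (8 more)
cycles coincide ⇒ equivalent

yes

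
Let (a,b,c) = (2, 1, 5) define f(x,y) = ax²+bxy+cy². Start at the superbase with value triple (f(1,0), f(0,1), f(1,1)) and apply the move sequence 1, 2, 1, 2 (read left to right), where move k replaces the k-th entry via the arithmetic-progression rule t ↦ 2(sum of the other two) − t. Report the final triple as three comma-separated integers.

start (2,5,8) = (f(1,0),f(0,1),f(1,1))
replace slot 1: 2·(5+8) − 2 = 24 → (24,5,8)
replace slot 2: 2·(24+8) − 5 = 59 → (24,59,8)
replace slot 1: 2·(59+8) − 24 = 110 → (110,59,8)
replace slot 2: 2·(110+8) − 59 = 177 → (110,177,8)

110,177,8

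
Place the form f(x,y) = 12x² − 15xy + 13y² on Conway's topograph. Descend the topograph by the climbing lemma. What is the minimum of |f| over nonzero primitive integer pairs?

translate: b→9 (≡-15 mod 24), so (12,-15,13)→(12,9,10)
flip: (12,9,10)→(10,-9,12)
reduced (well bottom): (10,-9,12) with a≤c, −a<b≤a
well minimum = a = 10

10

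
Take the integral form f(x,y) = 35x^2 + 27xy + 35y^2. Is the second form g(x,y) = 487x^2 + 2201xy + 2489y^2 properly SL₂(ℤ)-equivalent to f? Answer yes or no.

D₁ = -4171, D₂ = -4171
f: reduced (well bottom): (35,27,35) with a≤c, −a<b≤a
g: translate: b→253 (≡2201 mod 974), so (487,2201,2489)→(487,253,35)
g: flip: (487,253,35)→(35,-253,487)
g: translate: b→27 (≡-253 mod 70), so (35,-253,487)→(35,27,35)
g: reduced (well bottom): (35,27,35) with a≤c, −a<b≤a
reduced forms (35, 27, 35) vs (35, 27, 35) ⇒ equivalent

yes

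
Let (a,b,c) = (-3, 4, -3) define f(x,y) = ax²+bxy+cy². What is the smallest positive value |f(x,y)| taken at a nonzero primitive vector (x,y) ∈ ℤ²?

translate: b→2 (≡-4 mod 6), so (3,-4,3)→(3,2,2)
flip: (3,2,2)→(2,-2,3)
translate: b→2 (≡-2 mod 4), so (2,-2,3)→(2,2,3)
reduced (well bottom): (2,2,3) with a≤c, −a<b≤a
well minimum |f| = |-2| = 2 (negative-definite)

2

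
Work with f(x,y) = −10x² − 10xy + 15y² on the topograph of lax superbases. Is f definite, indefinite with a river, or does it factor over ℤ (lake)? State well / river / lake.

D = b²−4ac = (-10)² − 4·(-10)·15 = 700
D > 0 non-square ⇒ indefinite ⇒ periodic river

river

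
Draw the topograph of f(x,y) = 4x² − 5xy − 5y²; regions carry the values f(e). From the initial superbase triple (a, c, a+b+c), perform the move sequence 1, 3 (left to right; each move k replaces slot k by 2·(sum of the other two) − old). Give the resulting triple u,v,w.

start (4,-5,-6) = (f(1,0),f(0,1),f(1,1))
replace slot 1: 2·((-5)+(-6)) − 4 = -26 → (-26,-5,-6)
replace slot 3: 2·((-26)+(-5)) − (-6) = -56 → (-26,-5,-56)

-26,-5,-56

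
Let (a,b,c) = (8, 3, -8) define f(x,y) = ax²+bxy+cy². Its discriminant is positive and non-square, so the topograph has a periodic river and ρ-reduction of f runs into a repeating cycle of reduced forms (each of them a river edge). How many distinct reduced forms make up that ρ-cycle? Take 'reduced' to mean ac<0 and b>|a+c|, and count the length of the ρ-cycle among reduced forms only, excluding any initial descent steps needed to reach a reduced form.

D = 265, ⌊√D⌋ = 16
river: ρ → (-8,13,3)
river: ρ → (3,11,-12)
river: ρ → (-12,13,2)
river: ρ → (2,15,-5)
river: ρ → (-5,15,2)
river: ρ → (2,13,-12)
river: ρ → (-12,11,3)
river: ρ → (3,13,-8)
river: ρ → (-8,3,8)
river: ρ → (8,13,-3)
river: ρ → (-3,11,12)
river: ρ → (12,13,-2)
river: ρ → (-2,15,5)
river: ρ → (5,15,-2)
river: ρ → (-2,13,12)
river: ρ → (12,11,-3)
river: ρ → (-3,13,8)
river: ρ → (8,3,-8)
ρ-cycle length = 18 (tail of 0 descent steps not counted)

18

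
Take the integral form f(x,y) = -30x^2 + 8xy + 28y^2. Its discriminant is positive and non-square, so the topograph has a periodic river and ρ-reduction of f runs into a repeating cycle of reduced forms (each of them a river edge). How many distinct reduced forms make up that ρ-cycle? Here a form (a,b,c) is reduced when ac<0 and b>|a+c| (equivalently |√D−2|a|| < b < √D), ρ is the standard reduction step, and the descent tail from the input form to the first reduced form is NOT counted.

D = 3424, ⌊√D⌋ = 58
river: ρ → (28,48,-10)
river: ρ → (-10,52,18)
river: ρ → (18,56,-4)
river: ρ → (-4,56,18)
river: ρ → (18,52,-10)
river: ρ → (-10,48,28)
river: ρ → (28,8,-30)
river: ρ → (-30,52,6)
river: ρ → (6,56,-12)
river: ρ → (-12,40,38)
river: ρ → (38,36,-14)
river: ρ → (-14,48,20)
river: ρ → (20,32,-30)
river: ρ → (-30,28,22)
river: ρ → (22,16,-36)
river: ρ → (-36,56,2)
river: ρ → (2,56,-36)
river: ρ → (-36,16,22)
river: ρ → (22,28,-30)
river: ρ → (-30,32,20)
river: ρ → (20,48,-14)
river: ρ → (-14,36,38)
river: ρ → (38,40,-12)
river: ρ → (-12,56,6)
river: ρ → (6,52,-30)
river: ρ → (-30,8,28)
ρ-cycle length = 26 (tail of 0 descent steps not counted)

26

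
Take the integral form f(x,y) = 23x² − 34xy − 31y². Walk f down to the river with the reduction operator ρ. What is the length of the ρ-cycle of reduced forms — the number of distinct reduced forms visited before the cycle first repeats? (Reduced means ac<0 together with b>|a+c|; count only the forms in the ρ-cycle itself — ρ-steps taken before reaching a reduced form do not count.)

D = 4008, ⌊√D⌋ = 63
descent: ρ → (-31,34,23)  [lands on river]
river: ρ → (23,58,-7)
river: ρ → (-7,54,39)
river: ρ → (39,24,-22)
river: ρ → (-22,20,41)
river: ρ → (41,62,-1)
river: ρ → (-1,62,41)
river: ρ → (41,20,-22)
river: ρ → (-22,24,39)
river: ρ → (39,54,-7)
river: ρ → (-7,58,23)
river: ρ → (23,34,-31)
river: ρ → (-31,28,26)
river: ρ → (26,24,-33)
river: ρ → (-33,42,17)
river: ρ → (17,60,-6)
river: ρ → (-6,60,17)
river: ρ → (17,42,-33)
river: ρ → (-33,24,26)
river: ρ → (26,28,-31)
ρ-cycle length = 20 (tail of 1 descent step not counted)

20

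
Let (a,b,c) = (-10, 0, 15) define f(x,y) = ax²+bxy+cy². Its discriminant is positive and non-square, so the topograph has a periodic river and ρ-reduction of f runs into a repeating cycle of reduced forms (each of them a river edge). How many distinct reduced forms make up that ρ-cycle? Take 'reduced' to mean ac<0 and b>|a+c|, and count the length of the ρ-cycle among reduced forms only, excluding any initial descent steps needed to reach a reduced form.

D = 600, ⌊√D⌋ = 24
descent: ρ → (15,0,-10)
descent: ρ → (-10,20,5)  [lands on river]
river: ρ → (5,20,-10)
ρ-cycle length = 2 (tail of 2 descent steps not counted)

2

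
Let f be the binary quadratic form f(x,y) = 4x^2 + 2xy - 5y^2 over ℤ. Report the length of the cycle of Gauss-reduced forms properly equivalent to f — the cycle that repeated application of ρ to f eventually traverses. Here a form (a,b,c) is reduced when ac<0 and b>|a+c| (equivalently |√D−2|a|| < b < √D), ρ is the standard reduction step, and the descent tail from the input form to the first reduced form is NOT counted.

D = 84, ⌊√D⌋ = 9
river: ρ → (-5,8,1)
river: ρ → (1,8,-5)
river: ρ → (-5,2,4)
river: ρ → (4,6,-3)
river: ρ → (-3,6,4)
river: ρ → (4,2,-5)
ρ-cycle length = 6 (tail of 0 descent steps not counted)

6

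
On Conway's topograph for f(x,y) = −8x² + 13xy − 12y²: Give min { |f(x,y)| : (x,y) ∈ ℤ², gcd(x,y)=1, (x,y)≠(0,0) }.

translate: b→3 (≡-13 mod 16), so (8,-13,12)→(8,3,7)
flip: (8,3,7)→(7,-3,8)
reduced (well bottom): (7,-3,8) with a≤c, −a<b≤a
well minimum |f| = |-7| = 7 (negative-definite)

7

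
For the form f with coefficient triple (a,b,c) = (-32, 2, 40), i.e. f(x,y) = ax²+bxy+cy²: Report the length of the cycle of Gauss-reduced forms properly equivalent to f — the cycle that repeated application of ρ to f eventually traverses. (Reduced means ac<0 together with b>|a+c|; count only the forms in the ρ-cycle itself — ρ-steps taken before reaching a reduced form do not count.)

D = 5124, ⌊√D⌋ = 71
descent: ρ → (40,-2,-32)
descent: ρ → (-32,66,6)  [lands on river]
river: ρ → (6,66,-32)
river: ρ → (-32,62,10)
river: ρ → (10,58,-44)
river: ρ → (-44,30,24)
river: ρ → (24,66,-8)
river: ρ → (-8,62,40)
river: ρ → (40,18,-30)
river: ρ → (-30,42,28)
river: ρ → (28,70,-2)
river: ρ → (-2,70,28)
river: ρ → (28,42,-30)
river: ρ → (-30,18,40)
river: ρ → (40,62,-8)
river: ρ → (-8,66,24)
river: ρ → (24,30,-44)
river: ρ → (-44,58,10)
river: ρ → (10,62,-32)
ρ-cycle length = 18 (tail of 2 descent steps not counted)

18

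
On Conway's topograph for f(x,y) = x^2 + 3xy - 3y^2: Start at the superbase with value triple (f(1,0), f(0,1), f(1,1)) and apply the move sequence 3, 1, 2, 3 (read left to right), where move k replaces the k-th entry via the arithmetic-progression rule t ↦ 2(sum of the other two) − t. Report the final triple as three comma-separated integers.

start (1,-3,1) = (f(1,0),f(0,1),f(1,1))
replace slot 3: 2·(1+(-3)) − 1 = -5 → (1,-3,-5)
replace slot 1: 2·((-3)+(-5)) − 1 = -17 → (-17,-3,-5)
replace slot 2: 2·((-17)+(-5)) − (-3) = -41 → (-17,-41,-5)
replace slot 3: 2·((-17)+(-41)) − (-5) = -111 → (-17,-41,-111)

-17,-41,-111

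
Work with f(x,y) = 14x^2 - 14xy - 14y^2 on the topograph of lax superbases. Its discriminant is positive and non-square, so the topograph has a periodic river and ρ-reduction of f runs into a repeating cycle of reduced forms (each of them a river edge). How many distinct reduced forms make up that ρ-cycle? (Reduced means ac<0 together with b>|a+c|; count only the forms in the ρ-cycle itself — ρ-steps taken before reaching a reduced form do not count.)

D = 980, ⌊√D⌋ = 31
descent: ρ → (-14,14,14)  [lands on river]
river: ρ → (14,14,-14)
ρ-cycle length = 2 (tail of 1 descent step not counted)

2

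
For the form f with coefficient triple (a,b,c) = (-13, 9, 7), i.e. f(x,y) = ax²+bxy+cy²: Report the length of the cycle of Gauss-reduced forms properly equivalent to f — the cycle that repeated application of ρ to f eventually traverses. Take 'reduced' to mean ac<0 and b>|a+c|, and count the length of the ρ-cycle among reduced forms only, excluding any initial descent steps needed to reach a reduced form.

D = 445, ⌊√D⌋ = 21
river: ρ → (7,19,-3)
river: ρ → (-3,17,13)
river: ρ → (13,9,-7)
river: ρ → (-7,19,3)
river: ρ → (3,17,-13)
river: ρ → (-13,9,7)
ρ-cycle length = 6 (tail of 0 descent steps not counted)

6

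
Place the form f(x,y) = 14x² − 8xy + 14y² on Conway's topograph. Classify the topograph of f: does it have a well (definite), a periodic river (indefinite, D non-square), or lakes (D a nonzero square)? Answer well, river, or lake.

D = b²−4ac = (-8)² − 4·14·14 = -720
D < 0 ⇒ definite ⇒ every region one sign ⇒ single well

well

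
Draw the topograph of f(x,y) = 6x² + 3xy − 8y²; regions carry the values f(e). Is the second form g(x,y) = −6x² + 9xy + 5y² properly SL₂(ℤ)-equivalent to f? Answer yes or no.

D₁ = 201, D₂ = 201
river cycle of f (length 14): (-8, 13, 1), (1, 13, -8), (-8, 3, 6), (6, 9, -5), (-5, 11, 4), (4, 13, -2), (-2, 11, 10), (10, 9, -3), (-3, 9, 10), (10, 11, -2), … (4 more)
river cycle of g (length 14): (5, 11, -4), (-4, 13, 2), (2, 11, -10), (-10, 9, 3), (3, 9, -10), (-10, 11, 2), (2, 13, -4), (-4, 11, 5), (5, 9, -6), (-6, 3, 8), … (4 more)
cycles differ ⇒ inequivalent

no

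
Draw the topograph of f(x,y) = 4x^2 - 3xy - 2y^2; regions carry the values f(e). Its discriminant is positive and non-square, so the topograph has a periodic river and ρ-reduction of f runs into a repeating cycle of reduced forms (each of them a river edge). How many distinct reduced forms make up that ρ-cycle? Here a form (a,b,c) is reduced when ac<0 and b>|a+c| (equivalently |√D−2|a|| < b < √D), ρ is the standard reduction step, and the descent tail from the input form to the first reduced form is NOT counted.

D = 41, ⌊√D⌋ = 6
descent: ρ → (-2,3,4)  [lands on river]
river: ρ → (4,5,-1)
river: ρ → (-1,5,4)
river: ρ → (4,3,-2)
river: ρ → (-2,5,2)
river: ρ → (2,3,-4)
river: ρ → (-4,5,1)
river: ρ → (1,5,-4)
river: ρ → (-4,3,2)
river: ρ → (2,5,-2)
ρ-cycle length = 10 (tail of 1 descent step not counted)

10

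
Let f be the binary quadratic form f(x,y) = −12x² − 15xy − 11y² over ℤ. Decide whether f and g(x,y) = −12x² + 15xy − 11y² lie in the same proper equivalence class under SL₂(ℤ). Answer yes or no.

D₁ = -303, D₂ = -303
f is negative-definite; reduce −f:
−f: translate: b→-9 (≡15 mod 24), so (12,15,11)→(12,-9,8)
−f: flip: (12,-9,8)→(8,9,12)
−f: translate: b→-7 (≡9 mod 16), so (8,9,12)→(8,-7,11)
−f: reduced (well bottom): (8,-7,11) with a≤c, −a<b≤a
flip sign back: reduced form of f is (-8,7,-11)
g is negative-definite; reduce −g:
−g: translate: b→9 (≡-15 mod 24), so (12,-15,11)→(12,9,8)
−g: flip: (12,9,8)→(8,-9,12)
−g: translate: b→7 (≡-9 mod 16), so (8,-9,12)→(8,7,11)
−g: reduced (well bottom): (8,7,11) with a≤c, −a<b≤a
flip sign back: reduced form of g is (-8,-7,-11)
reduced forms (-8, 7, -11) vs (-8, -7, -11) ⇒ inequivalent

no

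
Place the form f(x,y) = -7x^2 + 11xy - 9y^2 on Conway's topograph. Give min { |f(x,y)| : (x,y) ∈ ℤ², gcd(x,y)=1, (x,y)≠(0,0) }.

translate: b→3 (≡-11 mod 14), so (7,-11,9)→(7,3,5)
flip: (7,3,5)→(5,-3,7)
reduced (well bottom): (5,-3,7) with a≤c, −a<b≤a
well minimum |f| = |-5| = 5 (negative-definite)

5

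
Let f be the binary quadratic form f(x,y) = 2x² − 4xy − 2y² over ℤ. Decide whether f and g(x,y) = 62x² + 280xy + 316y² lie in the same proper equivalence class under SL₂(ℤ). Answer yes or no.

D₁ = 32, D₂ = 32
river cycle of f (length 2): (-2, 4, 2), (2, 4, -2)
river cycle of g (length 2): (-2, 4, 2), (2, 4, -2)
cycles coincide ⇒ equivalent

yes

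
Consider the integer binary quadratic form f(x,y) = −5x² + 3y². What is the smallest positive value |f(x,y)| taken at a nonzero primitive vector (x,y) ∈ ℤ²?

descent: ρ → (3,6,-2)  [lands on river]
river: ρ → (-2,6,3)
closes: descent 1, river 2
min |a| on river = 2

2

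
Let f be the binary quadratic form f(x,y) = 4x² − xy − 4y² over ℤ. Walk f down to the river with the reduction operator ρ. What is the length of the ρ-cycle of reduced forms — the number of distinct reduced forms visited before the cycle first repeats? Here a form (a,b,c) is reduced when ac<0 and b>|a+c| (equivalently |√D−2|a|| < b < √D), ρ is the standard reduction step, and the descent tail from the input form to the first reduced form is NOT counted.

D = 65, ⌊√D⌋ = 8
descent: ρ → (-4,1,4)  [lands on river]
river: ρ → (4,7,-1)
river: ρ → (-1,7,4)
river: ρ → (4,1,-4)
river: ρ → (-4,7,1)
river: ρ → (1,7,-4)
ρ-cycle length = 6 (tail of 1 descent step not counted)

6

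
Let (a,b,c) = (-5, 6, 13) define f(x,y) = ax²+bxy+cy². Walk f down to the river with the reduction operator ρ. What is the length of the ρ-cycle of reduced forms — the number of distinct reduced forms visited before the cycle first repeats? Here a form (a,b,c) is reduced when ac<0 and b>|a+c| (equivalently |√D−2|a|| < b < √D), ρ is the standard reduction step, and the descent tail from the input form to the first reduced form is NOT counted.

D = 296, ⌊√D⌋ = 17
descent: ρ → (13,-6,-5)
descent: ρ → (-5,16,2)  [lands on river]
river: ρ → (2,16,-5)
river: ρ → (-5,14,5)
river: ρ → (5,16,-2)
river: ρ → (-2,16,5)
river: ρ → (5,14,-5)
ρ-cycle length = 6 (tail of 2 descent steps not counted)

6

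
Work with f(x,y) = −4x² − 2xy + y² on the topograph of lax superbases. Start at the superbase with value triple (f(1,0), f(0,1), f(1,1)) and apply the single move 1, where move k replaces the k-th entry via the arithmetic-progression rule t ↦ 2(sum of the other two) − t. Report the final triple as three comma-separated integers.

start (-4,1,-5) = (f(1,0),f(0,1),f(1,1))
replace slot 1: 2·(1+(-5)) − (-4) = -4 → (-4,1,-5)

-4,1,-5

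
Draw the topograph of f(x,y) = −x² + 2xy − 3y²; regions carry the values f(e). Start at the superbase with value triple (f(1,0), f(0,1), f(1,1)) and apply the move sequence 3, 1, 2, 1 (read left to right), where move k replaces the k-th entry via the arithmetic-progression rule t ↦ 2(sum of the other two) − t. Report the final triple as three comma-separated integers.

start (-1,-3,-2) = (f(1,0),f(0,1),f(1,1))
replace slot 3: 2·((-1)+(-3)) − (-2) = -6 → (-1,-3,-6)
replace slot 1: 2·((-3)+(-6)) − (-1) = -17 → (-17,-3,-6)
replace slot 2: 2·((-17)+(-6)) − (-3) = -43 → (-17,-43,-6)
replace slot 1: 2·((-43)+(-6)) − (-17) = -81 → (-81,-43,-6)

-81,-43,-6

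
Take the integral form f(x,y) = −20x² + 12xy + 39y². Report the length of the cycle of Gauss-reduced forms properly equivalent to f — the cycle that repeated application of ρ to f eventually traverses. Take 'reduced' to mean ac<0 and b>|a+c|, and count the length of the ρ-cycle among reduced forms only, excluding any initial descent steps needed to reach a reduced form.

D = 3264, ⌊√D⌋ = 57
descent: ρ → (39,-12,-20)
descent: ρ → (-20,52,7)  [lands on river]
river: ρ → (7,46,-41)
river: ρ → (-41,36,12)
river: ρ → (12,36,-41)
river: ρ → (-41,46,7)
river: ρ → (7,52,-20)
river: ρ → (-20,28,31)
river: ρ → (31,34,-17)
river: ρ → (-17,34,31)
river: ρ → (31,28,-20)
ρ-cycle length = 10 (tail of 2 descent steps not counted)

10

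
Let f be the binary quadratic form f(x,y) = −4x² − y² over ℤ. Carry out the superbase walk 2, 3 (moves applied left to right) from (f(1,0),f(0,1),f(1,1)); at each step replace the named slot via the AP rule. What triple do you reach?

start (-4,-1,-5) = (f(1,0),f(0,1),f(1,1))
replace slot 2: 2·((-4)+(-5)) − (-1) = -17 → (-4,-17,-5)
replace slot 3: 2·((-4)+(-17)) − (-5) = -37 → (-4,-17,-37)

-4,-17,-37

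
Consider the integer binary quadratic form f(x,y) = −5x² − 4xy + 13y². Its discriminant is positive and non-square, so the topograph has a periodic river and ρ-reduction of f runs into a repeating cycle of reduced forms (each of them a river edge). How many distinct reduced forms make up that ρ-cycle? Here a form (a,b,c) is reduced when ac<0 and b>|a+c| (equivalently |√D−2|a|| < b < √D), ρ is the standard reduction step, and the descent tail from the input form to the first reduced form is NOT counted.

D = 276, ⌊√D⌋ = 16
descent: ρ → (13,4,-5)
descent: ρ → (-5,16,1)  [lands on river]
river: ρ → (1,16,-5)
river: ρ → (-5,14,4)
river: ρ → (4,10,-11)
river: ρ → (-11,12,3)
river: ρ → (3,12,-11)
river: ρ → (-11,10,4)
river: ρ → (4,14,-5)
ρ-cycle length = 8 (tail of 2 descent steps not counted)

8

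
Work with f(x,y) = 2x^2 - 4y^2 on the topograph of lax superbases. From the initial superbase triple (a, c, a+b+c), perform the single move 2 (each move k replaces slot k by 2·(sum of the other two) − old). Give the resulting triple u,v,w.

start (2,-4,-2) = (f(1,0),f(0,1),f(1,1))
replace slot 2: 2·(2+(-2)) − (-4) = 4 → (2,4,-2)

2,4,-2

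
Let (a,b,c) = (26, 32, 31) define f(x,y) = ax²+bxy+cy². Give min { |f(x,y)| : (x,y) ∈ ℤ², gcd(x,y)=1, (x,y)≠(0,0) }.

translate: b→-20 (≡32 mod 52), so (26,32,31)→(26,-20,25)
flip: (26,-20,25)→(25,20,26)
reduced (well bottom): (25,20,26) with a≤c, −a<b≤a
well minimum = a = 25

25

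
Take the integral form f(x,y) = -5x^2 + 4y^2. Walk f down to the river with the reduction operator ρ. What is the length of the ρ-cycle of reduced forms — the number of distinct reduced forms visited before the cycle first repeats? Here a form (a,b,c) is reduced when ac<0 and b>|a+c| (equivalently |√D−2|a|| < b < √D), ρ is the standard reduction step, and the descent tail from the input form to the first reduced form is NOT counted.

D = 80, ⌊√D⌋ = 8
descent: ρ → (4,8,-1)  [lands on river]
river: ρ → (-1,8,4)
ρ-cycle length = 2 (tail of 1 descent step not counted)

2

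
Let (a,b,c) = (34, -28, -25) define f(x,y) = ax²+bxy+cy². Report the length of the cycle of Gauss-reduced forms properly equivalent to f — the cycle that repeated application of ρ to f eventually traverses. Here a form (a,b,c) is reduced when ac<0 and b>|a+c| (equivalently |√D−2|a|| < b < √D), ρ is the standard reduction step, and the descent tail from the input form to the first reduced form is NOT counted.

D = 4184, ⌊√D⌋ = 64
descent: ρ → (-25,28,34)  [lands on river]
river: ρ → (34,40,-19)
river: ρ → (-19,36,38)
river: ρ → (38,40,-17)
river: ρ → (-17,62,5)
river: ρ → (5,58,-41)
river: ρ → (-41,24,22)
river: ρ → (22,64,-1)
river: ρ → (-1,64,22)
river: ρ → (22,24,-41)
river: ρ → (-41,58,5)
river: ρ → (5,62,-17)
river: ρ → (-17,40,38)
river: ρ → (38,36,-19)
river: ρ → (-19,40,34)
river: ρ → (34,28,-25)
river: ρ → (-25,22,37)
river: ρ → (37,52,-10)
river: ρ → (-10,48,47)
river: ρ → (47,46,-11)
river: ρ → (-11,64,2)
river: ρ → (2,64,-11)
river: ρ → (-11,46,47)
river: ρ → (47,48,-10)
river: ρ → (-10,52,37)
river: ρ → (37,22,-25)
ρ-cycle length = 26 (tail of 1 descent step not counted)

26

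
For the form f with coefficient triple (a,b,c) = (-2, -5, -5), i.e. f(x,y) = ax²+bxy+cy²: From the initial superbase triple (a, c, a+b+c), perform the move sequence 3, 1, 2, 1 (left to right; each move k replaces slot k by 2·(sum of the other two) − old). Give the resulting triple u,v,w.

start (-2,-5,-12) = (f(1,0),f(0,1),f(1,1))
replace slot 3: 2·((-2)+(-5)) − (-12) = -2 → (-2,-5,-2)
replace slot 1: 2·((-5)+(-2)) − (-2) = -12 → (-12,-5,-2)
replace slot 2: 2·((-12)+(-2)) − (-5) = -23 → (-12,-23,-2)
replace slot 1: 2·((-23)+(-2)) − (-12) = -38 → (-38,-23,-2)

-38,-23,-2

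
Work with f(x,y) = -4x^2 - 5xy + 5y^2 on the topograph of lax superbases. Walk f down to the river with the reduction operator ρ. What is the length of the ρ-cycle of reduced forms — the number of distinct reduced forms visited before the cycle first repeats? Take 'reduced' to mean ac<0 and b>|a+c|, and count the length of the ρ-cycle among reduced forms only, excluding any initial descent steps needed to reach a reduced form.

D = 105, ⌊√D⌋ = 10
descent: ρ → (5,5,-4)  [lands on river]
river: ρ → (-4,3,6)
river: ρ → (6,9,-1)
river: ρ → (-1,9,6)
river: ρ → (6,3,-4)
river: ρ → (-4,5,5)
ρ-cycle length = 6 (tail of 1 descent step not counted)

6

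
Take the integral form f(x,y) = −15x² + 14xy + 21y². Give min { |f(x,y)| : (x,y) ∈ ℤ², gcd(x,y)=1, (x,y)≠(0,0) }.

river: ρ → (21,28,-8)
river: ρ → (-8,36,5)
river: ρ → (5,34,-15)
river: ρ → (-15,26,13)
river: ρ → (13,26,-15)
river: ρ → (-15,34,5)
river: ρ → (5,36,-8)
river: ρ → (-8,28,21)
river: ρ → (21,14,-15)
river: ρ → (-15,16,20)
river: ρ → (20,24,-11)
river: ρ → (-11,20,24)
river: ρ → (24,28,-7)
river: ρ → (-7,28,24)
river: ρ → (24,20,-11)
river: ρ → (-11,24,20)
river: ρ → (20,16,-15)
river: ρ → (-15,14,21)
closes: descent 0, river 18
min |a| on river = 5

5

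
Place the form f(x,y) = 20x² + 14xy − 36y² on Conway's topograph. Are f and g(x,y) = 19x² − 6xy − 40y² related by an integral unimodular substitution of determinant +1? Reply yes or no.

D₁ = 3076, D₂ = 3076
river cycle of f (length 70): (20, 54, -2), (-2, 54, 20), (20, 26, -30), (-30, 34, 16), (16, 30, -34), (-34, 38, 12), (12, 34, -40), (-40, 46, 6), (6, 50, -24), (-24, 46, 10), … (60 more)
river cycle of g (length 74): (19, 32, -27), (-27, 22, 24), (24, 26, -25), (-25, 24, 25), (25, 26, -24), (-24, 22, 27), (27, 32, -19), (-19, 44, 15), (15, 46, -16), (-16, 50, 9), … (64 more)
cycles differ ⇒ inequivalent

no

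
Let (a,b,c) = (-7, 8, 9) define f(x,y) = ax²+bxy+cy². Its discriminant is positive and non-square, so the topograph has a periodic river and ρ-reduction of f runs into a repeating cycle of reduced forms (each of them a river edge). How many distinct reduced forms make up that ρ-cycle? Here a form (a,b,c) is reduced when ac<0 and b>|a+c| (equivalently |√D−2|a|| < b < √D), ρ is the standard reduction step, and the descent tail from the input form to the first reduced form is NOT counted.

D = 316, ⌊√D⌋ = 17
river: ρ → (9,10,-6)
river: ρ → (-6,14,5)
river: ρ → (5,16,-3)
river: ρ → (-3,14,10)
river: ρ → (10,6,-7)
river: ρ → (-7,8,9)
ρ-cycle length = 6 (tail of 0 descent steps not counted)

6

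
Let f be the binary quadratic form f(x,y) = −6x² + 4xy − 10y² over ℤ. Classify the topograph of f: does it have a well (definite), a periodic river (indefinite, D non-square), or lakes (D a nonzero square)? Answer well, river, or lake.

D = b²−4ac = 4² − 4·(-6)·(-10) = -224
D < 0 ⇒ definite ⇒ every region one sign ⇒ single well

well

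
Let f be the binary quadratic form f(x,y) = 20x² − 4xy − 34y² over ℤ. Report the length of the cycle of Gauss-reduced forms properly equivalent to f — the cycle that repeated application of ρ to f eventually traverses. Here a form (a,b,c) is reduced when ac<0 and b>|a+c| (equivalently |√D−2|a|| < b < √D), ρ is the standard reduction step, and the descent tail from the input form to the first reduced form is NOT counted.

D = 2736, ⌊√D⌋ = 52
descent: ρ → (-34,4,20)
descent: ρ → (20,36,-18)  [lands on river]
river: ρ → (-18,36,20)
river: ρ → (20,44,-10)
river: ρ → (-10,36,36)
river: ρ → (36,36,-10)
river: ρ → (-10,44,20)
ρ-cycle length = 6 (tail of 2 descent steps not counted)

6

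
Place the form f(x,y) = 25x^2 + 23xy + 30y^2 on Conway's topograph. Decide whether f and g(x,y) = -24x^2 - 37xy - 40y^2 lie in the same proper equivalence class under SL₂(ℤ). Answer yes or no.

D₁ = -2471, D₂ = -2471
f: reduced (well bottom): (25,23,30) with a≤c, −a<b≤a
g is negative-definite; reduce −g:
−g: translate: b→-11 (≡37 mod 48), so (24,37,40)→(24,-11,27)
−g: reduced (well bottom): (24,-11,27) with a≤c, −a<b≤a
flip sign back: reduced form of g is (-24,11,-27)
reduced forms (25, 23, 30) vs (-24, 11, -27) ⇒ inequivalent

no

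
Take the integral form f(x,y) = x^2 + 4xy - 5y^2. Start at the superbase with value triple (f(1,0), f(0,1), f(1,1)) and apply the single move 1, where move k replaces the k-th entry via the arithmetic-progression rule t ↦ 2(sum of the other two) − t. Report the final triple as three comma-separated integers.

start (1,-5,0) = (f(1,0),f(0,1),f(1,1))
replace slot 1: 2·((-5)+0) − 1 = -11 → (-11,-5,0)

-11,-5,0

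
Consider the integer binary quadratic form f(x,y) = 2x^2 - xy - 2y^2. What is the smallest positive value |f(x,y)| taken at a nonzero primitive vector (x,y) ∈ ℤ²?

descent: ρ → (-2,1,2)  [lands on river]
river: ρ → (2,3,-1)
river: ρ → (-1,3,2)
river: ρ → (2,1,-2)
river: ρ → (-2,3,1)
river: ρ → (1,3,-2)
closes: descent 1, river 6
min |a| on river = 1

1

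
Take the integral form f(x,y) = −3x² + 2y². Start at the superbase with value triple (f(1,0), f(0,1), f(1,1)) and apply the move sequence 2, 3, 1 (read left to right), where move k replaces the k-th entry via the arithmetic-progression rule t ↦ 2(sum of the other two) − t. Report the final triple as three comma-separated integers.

start (-3,2,-1) = (f(1,0),f(0,1),f(1,1))
replace slot 2: 2·((-3)+(-1)) − 2 = -10 → (-3,-10,-1)
replace slot 3: 2·((-3)+(-10)) − (-1) = -25 → (-3,-10,-25)
replace slot 1: 2·((-10)+(-25)) − (-3) = -67 → (-67,-10,-25)

-67,-10,-25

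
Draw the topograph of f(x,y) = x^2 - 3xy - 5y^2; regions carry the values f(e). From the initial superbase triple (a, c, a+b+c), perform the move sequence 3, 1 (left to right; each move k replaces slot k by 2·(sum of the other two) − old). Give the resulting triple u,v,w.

start (1,-5,-7) = (f(1,0),f(0,1),f(1,1))
replace slot 3: 2·(1+(-5)) − (-7) = -1 → (1,-5,-1)
replace slot 1: 2·((-5)+(-1)) − 1 = -13 → (-13,-5,-1)

-13,-5,-1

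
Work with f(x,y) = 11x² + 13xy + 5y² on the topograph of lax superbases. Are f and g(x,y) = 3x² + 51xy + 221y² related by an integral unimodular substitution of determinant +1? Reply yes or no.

D₁ = -51, D₂ = -51
f: translate: b→-9 (≡13 mod 22), so (11,13,5)→(11,-9,3)
f: flip: (11,-9,3)→(3,9,11)
f: translate: b→3 (≡9 mod 6), so (3,9,11)→(3,3,5)
f: reduced (well bottom): (3,3,5) with a≤c, −a<b≤a
g: translate: b→3 (≡51 mod 6), so (3,51,221)→(3,3,5)
g: reduced (well bottom): (3,3,5) with a≤c, −a<b≤a
reduced forms (3, 3, 5) vs (3, 3, 5) ⇒ equivalent

yes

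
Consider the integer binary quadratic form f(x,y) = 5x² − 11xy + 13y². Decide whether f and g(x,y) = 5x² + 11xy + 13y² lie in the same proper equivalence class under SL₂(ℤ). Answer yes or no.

D₁ = -139, D₂ = -139
f: translate: b→-1 (≡-11 mod 10), so (5,-11,13)→(5,-1,7)
f: reduced (well bottom): (5,-1,7) with a≤c, −a<b≤a
g: translate: b→1 (≡11 mod 10), so (5,11,13)→(5,1,7)
g: reduced (well bottom): (5,1,7) with a≤c, −a<b≤a
reduced forms (5, -1, 7) vs (5, 1, 7) ⇒ inequivalent

no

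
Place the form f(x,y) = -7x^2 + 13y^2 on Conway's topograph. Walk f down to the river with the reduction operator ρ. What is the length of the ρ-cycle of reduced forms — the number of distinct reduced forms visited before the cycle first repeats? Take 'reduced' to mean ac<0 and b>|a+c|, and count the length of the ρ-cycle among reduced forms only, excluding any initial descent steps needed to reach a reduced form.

D = 364, ⌊√D⌋ = 19
descent: ρ → (13,0,-7)
descent: ρ → (-7,14,6)  [lands on river]
river: ρ → (6,10,-11)
river: ρ → (-11,12,5)
river: ρ → (5,18,-2)
river: ρ → (-2,18,5)
river: ρ → (5,12,-11)
river: ρ → (-11,10,6)
river: ρ → (6,14,-7)
ρ-cycle length = 8 (tail of 2 descent steps not counted)

8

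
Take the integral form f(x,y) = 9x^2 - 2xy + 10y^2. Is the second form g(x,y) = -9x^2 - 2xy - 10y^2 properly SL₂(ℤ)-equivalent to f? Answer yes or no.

D₁ = -356, D₂ = -356
f: reduced (well bottom): (9,-2,10) with a≤c, −a<b≤a
g is negative-definite; reduce −g:
−g: reduced (well bottom): (9,2,10) with a≤c, −a<b≤a
flip sign back: reduced form of g is (-9,-2,-10)
reduced forms (9, -2, 10) vs (-9, -2, -10) ⇒ inequivalent

no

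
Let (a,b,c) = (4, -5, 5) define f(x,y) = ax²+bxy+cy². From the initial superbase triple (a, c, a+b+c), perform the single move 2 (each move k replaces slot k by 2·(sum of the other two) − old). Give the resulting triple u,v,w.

start (4,5,4) = (f(1,0),f(0,1),f(1,1))
replace slot 2: 2·(4+4) − 5 = 11 → (4,11,4)

4,11,4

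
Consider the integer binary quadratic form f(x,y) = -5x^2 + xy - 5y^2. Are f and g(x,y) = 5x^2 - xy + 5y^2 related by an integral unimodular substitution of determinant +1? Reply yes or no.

D₁ = -99, D₂ = -99
f is negative-definite; reduce −f:
−f: flip: (5,-1,5)→(5,1,5)
−f: reduced (well bottom): (5,1,5) with a≤c, −a<b≤a
flip sign back: reduced form of f is (-5,-1,-5)
g: flip: (5,-1,5)→(5,1,5)
g: reduced (well bottom): (5,1,5) with a≤c, −a<b≤a
reduced forms (-5, -1, -5) vs (5, 1, 5) ⇒ inequivalent

no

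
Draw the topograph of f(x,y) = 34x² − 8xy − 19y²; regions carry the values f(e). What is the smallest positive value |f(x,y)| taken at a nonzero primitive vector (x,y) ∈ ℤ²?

descent: ρ → (-19,46,7)  [lands on river]
river: ρ → (7,38,-43)
river: ρ → (-43,48,2)
river: ρ → (2,48,-43)
river: ρ → (-43,38,7)
river: ρ → (7,46,-19)
river: ρ → (-19,30,23)
river: ρ → (23,16,-26)
river: ρ → (-26,36,13)
river: ρ → (13,42,-17)
river: ρ → (-17,26,29)
river: ρ → (29,32,-14)
river: ρ → (-14,24,37)
river: ρ → (37,50,-1)
river: ρ → (-1,50,37)
river: ρ → (37,24,-14)
river: ρ → (-14,32,29)
river: ρ → (29,26,-17)
river: ρ → (-17,42,13)
river: ρ → (13,36,-26)
river: ρ → (-26,16,23)
river: ρ → (23,30,-19)
closes: descent 1, river 22
min |a| on river = 1

1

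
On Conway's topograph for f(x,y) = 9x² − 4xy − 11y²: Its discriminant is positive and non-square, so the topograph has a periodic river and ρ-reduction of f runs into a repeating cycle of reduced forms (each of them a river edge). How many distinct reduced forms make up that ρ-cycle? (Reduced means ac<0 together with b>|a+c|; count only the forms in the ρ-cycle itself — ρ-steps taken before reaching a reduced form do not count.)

D = 412, ⌊√D⌋ = 20
descent: ρ → (-11,4,9)  [lands on river]
river: ρ → (9,14,-6)
river: ρ → (-6,10,13)
river: ρ → (13,16,-3)
river: ρ → (-3,20,1)
river: ρ → (1,20,-3)
river: ρ → (-3,16,13)
river: ρ → (13,10,-6)
river: ρ → (-6,14,9)
river: ρ → (9,4,-11)
river: ρ → (-11,18,2)
river: ρ → (2,18,-11)
ρ-cycle length = 12 (tail of 1 descent step not counted)

12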